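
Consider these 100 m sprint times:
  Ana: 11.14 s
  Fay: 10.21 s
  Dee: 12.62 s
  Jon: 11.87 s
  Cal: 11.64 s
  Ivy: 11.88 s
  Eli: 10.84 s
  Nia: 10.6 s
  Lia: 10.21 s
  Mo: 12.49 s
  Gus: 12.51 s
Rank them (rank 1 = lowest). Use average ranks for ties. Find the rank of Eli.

4

Sorted (ascending): 10.21, 10.21, 10.6, 10.84, 11.14, 11.64, 11.87, 11.88, 12.49, 12.51, 12.62
The 2 values of 10.21 occupy positions 1–2 → average rank (1+2)/2 = 1.5.
Eli has value 10.84 s → rank 4.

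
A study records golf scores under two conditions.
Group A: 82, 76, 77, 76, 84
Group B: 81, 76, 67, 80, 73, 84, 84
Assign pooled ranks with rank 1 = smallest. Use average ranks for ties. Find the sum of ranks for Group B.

Sorted (ascending): 67, 73, 76, 76, 76, 77, 80, 81, 82, 84, 84, 84
The 3 values of 76 occupy positions 3–5 → average rank 4.
The 3 values of 84 occupy positions 10–12 → average rank 11.
Group B values → pooled ranks: 81→8, 76→4, 67→1, 80→7, 73→2, 84→11, 84→11
Rank sum = 8 + 4 + 1 + 7 + 2 + 11 + 11 = 44

44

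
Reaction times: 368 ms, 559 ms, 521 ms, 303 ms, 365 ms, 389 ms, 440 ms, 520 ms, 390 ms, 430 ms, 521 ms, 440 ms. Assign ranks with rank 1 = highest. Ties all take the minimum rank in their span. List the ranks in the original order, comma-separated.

Sorted (descending): 559, 521, 521, 520, 440, 440, 430, 390, 389, 368, 365, 303
The 2 values of 521 occupy positions 2–3 → each gets rank 2.
The 2 values of 440 occupy positions 5–6 → each gets rank 5.

10, 1, 2, 12, 11, 9, 5, 4, 8, 7, 2, 5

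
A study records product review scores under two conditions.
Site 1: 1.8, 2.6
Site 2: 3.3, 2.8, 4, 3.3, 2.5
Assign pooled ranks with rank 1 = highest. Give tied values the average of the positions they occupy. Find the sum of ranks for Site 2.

Sorted (descending): 4, 3.3, 3.3, 2.8, 2.6, 2.5, 1.8
The 2 values of 3.3 occupy positions 2–3 → average rank (2+3)/2 = 2.5.
Site 2 values → pooled ranks: 3.3→2.5, 2.8→4, 4→1, 3.3→2.5, 2.5→6
Rank sum = 2.5 + 4 + 1 + 2.5 + 6 = 16

16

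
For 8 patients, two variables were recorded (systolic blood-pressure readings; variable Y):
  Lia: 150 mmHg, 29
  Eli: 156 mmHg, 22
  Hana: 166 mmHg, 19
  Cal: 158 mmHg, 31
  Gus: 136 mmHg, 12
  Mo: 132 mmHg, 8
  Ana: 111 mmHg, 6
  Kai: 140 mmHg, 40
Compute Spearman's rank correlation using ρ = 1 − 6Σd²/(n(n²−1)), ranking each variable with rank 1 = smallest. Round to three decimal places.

0.595

Ranks of variable 1: 5, 6, 8, 7, 3, 2, 1, 4
Ranks of variable 2: 6, 5, 4, 7, 3, 2, 1, 8
d = r₁ − r₂: -1, 1, 4, 0, 0, 0, 0, -4
d²: 1, 1, 16, 0, 0, 0, 0, 16; Σd² = 34
ρ = 1 − 6·34/(8·63) = 1 − 204/504 = 0.595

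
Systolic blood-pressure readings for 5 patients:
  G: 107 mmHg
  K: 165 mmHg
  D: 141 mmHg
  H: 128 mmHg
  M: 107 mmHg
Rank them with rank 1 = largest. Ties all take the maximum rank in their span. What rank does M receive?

Sorted (descending): 165, 141, 128, 107, 107
The 2 values of 107 occupy positions 4–5 → each gets rank 5.
M has value 107 mmHg → rank 5.

5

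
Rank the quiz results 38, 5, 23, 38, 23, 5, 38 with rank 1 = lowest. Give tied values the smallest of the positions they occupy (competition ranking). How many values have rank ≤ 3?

Sorted (ascending): 5, 5, 23, 23, 38, 38, 38
The 2 values of 5 occupy positions 1–2 → each gets rank 1.
The 2 values of 23 occupy positions 3–4 → each gets rank 3.
The 3 values of 38 occupy positions 5–7 → each gets rank 5.
Ranks ≤ 3: {1, 1, 3, 3} → 4 values.

4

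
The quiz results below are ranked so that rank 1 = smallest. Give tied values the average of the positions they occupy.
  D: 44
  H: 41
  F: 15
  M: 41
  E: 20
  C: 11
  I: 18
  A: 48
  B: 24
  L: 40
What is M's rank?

Sorted (ascending): 11, 15, 18, 20, 24, 40, 41, 41, 44, 48
The 2 values of 41 occupy positions 7–8 → average rank (7+8)/2 = 7.5.
M has value 41 → rank 7.5.

7.5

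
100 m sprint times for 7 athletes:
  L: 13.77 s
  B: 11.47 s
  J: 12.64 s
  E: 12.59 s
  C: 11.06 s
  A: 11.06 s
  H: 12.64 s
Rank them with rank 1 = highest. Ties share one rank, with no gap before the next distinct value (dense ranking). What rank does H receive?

Sorted (descending): 13.77, 12.64, 12.64, 12.59, 11.47, 11.06, 11.06
The 2 values of 12.64 share dense rank 2.
The 2 values of 11.06 share dense rank 5.
Remaining distinct values take the next consecutive integers.
H has value 12.64 s → rank 2.

2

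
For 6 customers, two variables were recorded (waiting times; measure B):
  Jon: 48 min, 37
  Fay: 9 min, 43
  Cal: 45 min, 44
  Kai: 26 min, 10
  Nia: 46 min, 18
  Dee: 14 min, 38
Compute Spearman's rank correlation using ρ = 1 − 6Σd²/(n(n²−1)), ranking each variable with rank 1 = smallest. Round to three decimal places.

Ranks of variable 1: 6, 1, 4, 3, 5, 2
Ranks of variable 2: 3, 5, 6, 1, 2, 4
d = r₁ − r₂: 3, -4, -2, 2, 3, -2
d²: 9, 16, 4, 4, 9, 4; Σd² = 46
ρ = 1 − 6·46/(6·35) = 1 − 276/210 = -0.314

-0.314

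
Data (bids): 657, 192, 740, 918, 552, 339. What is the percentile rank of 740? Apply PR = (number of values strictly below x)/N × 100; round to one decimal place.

N = 6.
Strictly below 740: 4. Equal to 740: 1.
PR = 4/6 × 100 = 66.7

66.7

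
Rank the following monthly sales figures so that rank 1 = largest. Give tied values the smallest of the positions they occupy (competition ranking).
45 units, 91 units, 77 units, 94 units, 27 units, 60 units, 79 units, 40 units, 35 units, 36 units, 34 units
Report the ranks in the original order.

Sorted (descending): 94, 91, 79, 77, 60, 45, 40, 36, 35, 34, 27
No ties — each value takes its position as its rank.

6, 2, 4, 1, 11, 5, 3, 7, 9, 8, 10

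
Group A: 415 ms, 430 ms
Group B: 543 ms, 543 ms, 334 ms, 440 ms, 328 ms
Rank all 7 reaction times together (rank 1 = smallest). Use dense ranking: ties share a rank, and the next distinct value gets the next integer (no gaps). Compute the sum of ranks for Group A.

7

Sorted (ascending): 328, 334, 415, 430, 440, 543, 543
The 2 values of 543 share dense rank 6.
Remaining distinct values take the next consecutive integers.
Group A values → pooled ranks: 415→3, 430→4
Rank sum = 3 + 4 = 7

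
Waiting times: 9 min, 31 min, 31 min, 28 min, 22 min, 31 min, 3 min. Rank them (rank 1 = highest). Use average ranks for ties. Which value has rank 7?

3

Sorted (descending): 31, 31, 31, 28, 22, 9, 3
The 3 values of 31 occupy positions 1–3 → average rank 2.
Rank 7 → value 3.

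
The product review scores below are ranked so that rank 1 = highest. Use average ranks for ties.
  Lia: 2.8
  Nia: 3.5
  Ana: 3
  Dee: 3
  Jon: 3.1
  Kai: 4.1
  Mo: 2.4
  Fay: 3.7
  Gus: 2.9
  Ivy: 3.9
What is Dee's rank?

6.5

Sorted (descending): 4.1, 3.9, 3.7, 3.5, 3.1, 3, 3, 2.9, 2.8, 2.4
The 2 values of 3 occupy positions 6–7 → average rank (6+7)/2 = 6.5.
Dee has value 3 → rank 6.5.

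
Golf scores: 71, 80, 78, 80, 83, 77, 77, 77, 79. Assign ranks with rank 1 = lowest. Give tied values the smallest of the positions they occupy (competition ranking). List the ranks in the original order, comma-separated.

1, 7, 5, 7, 9, 2, 2, 2, 6

Sorted (ascending): 71, 77, 77, 77, 78, 79, 80, 80, 83
The 3 values of 77 occupy positions 2–4 → each gets rank 2.
The 2 values of 80 occupy positions 7–8 → each gets rank 7.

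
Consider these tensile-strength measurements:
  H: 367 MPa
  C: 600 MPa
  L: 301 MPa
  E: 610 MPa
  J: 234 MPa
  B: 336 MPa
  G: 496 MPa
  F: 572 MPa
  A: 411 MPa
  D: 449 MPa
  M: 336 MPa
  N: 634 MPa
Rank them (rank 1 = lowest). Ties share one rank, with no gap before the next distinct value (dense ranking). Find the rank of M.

3

Sorted (ascending): 234, 301, 336, 336, 367, 411, 449, 496, 572, 600, 610, 634
The 2 values of 336 share dense rank 3.
Remaining distinct values take the next consecutive integers.
M has value 336 MPa → rank 3.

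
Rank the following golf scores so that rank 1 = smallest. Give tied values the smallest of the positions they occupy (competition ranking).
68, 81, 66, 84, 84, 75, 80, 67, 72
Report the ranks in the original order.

3, 7, 1, 8, 8, 5, 6, 2, 4

Sorted (ascending): 66, 67, 68, 72, 75, 80, 81, 84, 84
The 2 values of 84 occupy positions 8–9 → each gets rank 8.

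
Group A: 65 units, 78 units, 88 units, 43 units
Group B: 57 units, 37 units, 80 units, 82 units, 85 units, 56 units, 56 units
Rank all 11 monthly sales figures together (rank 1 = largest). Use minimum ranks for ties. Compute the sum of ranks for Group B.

43

Sorted (descending): 88, 85, 82, 80, 78, 65, 57, 56, 56, 43, 37
The 2 values of 56 occupy positions 8–9 → each gets rank 8.
Group B values → pooled ranks: 57→7, 37→11, 80→4, 82→3, 85→2, 56→8, 56→8
Rank sum = 7 + 11 + 4 + 3 + 2 + 8 + 8 = 43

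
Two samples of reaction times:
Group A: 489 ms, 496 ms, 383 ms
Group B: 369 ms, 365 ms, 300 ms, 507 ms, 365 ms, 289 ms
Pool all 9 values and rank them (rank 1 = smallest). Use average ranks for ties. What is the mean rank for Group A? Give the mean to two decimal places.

Sorted (ascending): 289, 300, 365, 365, 369, 383, 489, 496, 507
The 2 values of 365 occupy positions 3–4 → average rank (3+4)/2 = 3.5.
Group A values → pooled ranks: 489→7, 496→8, 383→6
Mean rank = (7 + 8 + 6) / 3 = 7.00

7.00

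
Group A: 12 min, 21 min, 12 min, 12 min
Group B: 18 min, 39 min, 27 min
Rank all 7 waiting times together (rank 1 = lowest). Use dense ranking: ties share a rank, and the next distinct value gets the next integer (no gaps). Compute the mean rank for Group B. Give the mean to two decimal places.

Sorted (ascending): 12, 12, 12, 18, 21, 27, 39
The 3 values of 12 share dense rank 1.
Remaining distinct values take the next consecutive integers.
Group B values → pooled ranks: 18→2, 39→5, 27→4
Mean rank = (2 + 5 + 4) / 3 = 3.67

3.67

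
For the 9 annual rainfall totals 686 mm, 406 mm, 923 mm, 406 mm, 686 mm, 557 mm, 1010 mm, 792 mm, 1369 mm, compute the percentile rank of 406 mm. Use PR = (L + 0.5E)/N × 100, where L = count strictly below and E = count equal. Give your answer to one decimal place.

N = 9.
Strictly below 406: 0. Equal to 406: 2.
PR = (0 + 0.5·2)/9 × 100 = 11.1

11.1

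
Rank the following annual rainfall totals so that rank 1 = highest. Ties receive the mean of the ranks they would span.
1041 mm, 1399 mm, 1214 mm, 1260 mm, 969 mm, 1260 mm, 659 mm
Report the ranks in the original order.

5, 1, 4, 2.5, 6, 2.5, 7

Sorted (descending): 1399, 1260, 1260, 1214, 1041, 969, 659
The 2 values of 1260 occupy positions 2–3 → average rank (2+3)/2 = 2.5.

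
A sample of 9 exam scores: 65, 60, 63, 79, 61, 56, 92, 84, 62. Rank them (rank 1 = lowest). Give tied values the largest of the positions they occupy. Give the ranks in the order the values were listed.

6, 2, 5, 7, 3, 1, 9, 8, 4

Sorted (ascending): 56, 60, 61, 62, 63, 65, 79, 84, 92
No ties — each value takes its position as its rank.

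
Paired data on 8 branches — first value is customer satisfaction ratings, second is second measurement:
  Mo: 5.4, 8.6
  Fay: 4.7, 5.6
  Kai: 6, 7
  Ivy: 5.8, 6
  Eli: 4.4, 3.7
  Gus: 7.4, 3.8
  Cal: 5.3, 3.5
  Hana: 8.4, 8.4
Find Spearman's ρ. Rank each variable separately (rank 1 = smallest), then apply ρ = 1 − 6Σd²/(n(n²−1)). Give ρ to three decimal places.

Ranks of variable 1: 4, 2, 6, 5, 1, 7, 3, 8
Ranks of variable 2: 8, 4, 6, 5, 2, 3, 1, 7
d = r₁ − r₂: -4, -2, 0, 0, -1, 4, 2, 1
d²: 16, 4, 0, 0, 1, 16, 4, 1; Σd² = 42
ρ = 1 − 6·42/(8·63) = 1 − 252/504 = 0.500

0.500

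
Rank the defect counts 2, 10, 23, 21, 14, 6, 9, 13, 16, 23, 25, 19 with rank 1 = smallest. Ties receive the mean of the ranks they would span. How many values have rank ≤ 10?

9

Sorted (ascending): 2, 6, 9, 10, 13, 14, 16, 19, 21, 23, 23, 25
The 2 values of 23 occupy positions 10–11 → average rank (10+11)/2 = 10.5.
Ranks ≤ 10: {1, 2, 3, 4, 5, 6, 7, 8, 9} → 9 values.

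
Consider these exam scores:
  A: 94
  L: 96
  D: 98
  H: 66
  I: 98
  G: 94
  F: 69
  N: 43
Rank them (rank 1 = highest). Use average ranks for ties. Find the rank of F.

6

Sorted (descending): 98, 98, 96, 94, 94, 69, 66, 43
The 2 values of 98 occupy positions 1–2 → average rank (1+2)/2 = 1.5.
The 2 values of 94 occupy positions 4–5 → average rank (4+5)/2 = 4.5.
F has value 69 → rank 6.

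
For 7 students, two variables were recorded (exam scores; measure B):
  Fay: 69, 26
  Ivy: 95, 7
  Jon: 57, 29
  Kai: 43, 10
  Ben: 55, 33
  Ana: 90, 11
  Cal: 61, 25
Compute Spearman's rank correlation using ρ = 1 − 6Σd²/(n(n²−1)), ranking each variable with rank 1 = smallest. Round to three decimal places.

-0.429

Ranks of variable 1: 5, 7, 3, 1, 2, 6, 4
Ranks of variable 2: 5, 1, 6, 2, 7, 3, 4
d = r₁ − r₂: 0, 6, -3, -1, -5, 3, 0
d²: 0, 36, 9, 1, 25, 9, 0; Σd² = 80
ρ = 1 − 6·80/(7·48) = 1 − 480/336 = -0.429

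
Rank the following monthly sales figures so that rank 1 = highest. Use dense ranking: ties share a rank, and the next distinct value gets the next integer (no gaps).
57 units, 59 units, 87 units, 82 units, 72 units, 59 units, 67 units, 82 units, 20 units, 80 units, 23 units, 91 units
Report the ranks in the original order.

8, 7, 2, 3, 5, 7, 6, 3, 10, 4, 9, 1

Sorted (descending): 91, 87, 82, 82, 80, 72, 67, 59, 59, 57, 23, 20
The 2 values of 82 share dense rank 3.
The 2 values of 59 share dense rank 7.
Remaining distinct values take the next consecutive integers.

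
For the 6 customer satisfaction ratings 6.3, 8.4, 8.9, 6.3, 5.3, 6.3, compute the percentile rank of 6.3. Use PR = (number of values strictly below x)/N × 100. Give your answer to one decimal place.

16.7

N = 6.
Strictly below 6.3: 1. Equal to 6.3: 3.
PR = 1/6 × 100 = 16.7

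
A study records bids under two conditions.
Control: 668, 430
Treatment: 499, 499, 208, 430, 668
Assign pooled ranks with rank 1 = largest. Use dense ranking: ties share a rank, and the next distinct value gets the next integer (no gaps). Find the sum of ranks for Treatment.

Sorted (descending): 668, 668, 499, 499, 430, 430, 208
The 2 values of 668 share dense rank 1.
The 2 values of 499 share dense rank 2.
The 2 values of 430 share dense rank 3.
Remaining distinct values take the next consecutive integers.
Treatment values → pooled ranks: 499→2, 499→2, 208→4, 430→3, 668→1
Rank sum = 2 + 2 + 4 + 3 + 1 = 12

12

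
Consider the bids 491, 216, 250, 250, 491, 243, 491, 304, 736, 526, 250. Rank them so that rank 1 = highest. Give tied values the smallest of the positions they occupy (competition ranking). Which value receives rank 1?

Sorted (descending): 736, 526, 491, 491, 491, 304, 250, 250, 250, 243, 216
The 3 values of 491 occupy positions 3–5 → each gets rank 3.
The 3 values of 250 occupy positions 7–9 → each gets rank 7.
Rank 1 → value 736.

736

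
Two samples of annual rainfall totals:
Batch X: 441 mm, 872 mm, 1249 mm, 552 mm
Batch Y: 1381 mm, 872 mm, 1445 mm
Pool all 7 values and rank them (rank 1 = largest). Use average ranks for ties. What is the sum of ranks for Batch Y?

Sorted (descending): 1445, 1381, 1249, 872, 872, 552, 441
The 2 values of 872 occupy positions 4–5 → average rank (4+5)/2 = 4.5.
Batch Y values → pooled ranks: 1381→2, 872→4.5, 1445→1
Rank sum = 2 + 4.5 + 1 = 7.5

7.5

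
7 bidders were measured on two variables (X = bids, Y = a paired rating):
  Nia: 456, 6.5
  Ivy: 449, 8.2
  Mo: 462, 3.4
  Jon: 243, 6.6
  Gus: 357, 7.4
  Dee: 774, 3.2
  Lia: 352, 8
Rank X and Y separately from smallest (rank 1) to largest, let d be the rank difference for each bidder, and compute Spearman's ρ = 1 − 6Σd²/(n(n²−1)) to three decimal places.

Ranks of variable 1: 5, 4, 6, 1, 3, 7, 2
Ranks of variable 2: 3, 7, 2, 4, 5, 1, 6
d = r₁ − r₂: 2, -3, 4, -3, -2, 6, -4
d²: 4, 9, 16, 9, 4, 36, 16; Σd² = 94
ρ = 1 − 6·94/(7·48) = 1 − 564/336 = -0.679

-0.679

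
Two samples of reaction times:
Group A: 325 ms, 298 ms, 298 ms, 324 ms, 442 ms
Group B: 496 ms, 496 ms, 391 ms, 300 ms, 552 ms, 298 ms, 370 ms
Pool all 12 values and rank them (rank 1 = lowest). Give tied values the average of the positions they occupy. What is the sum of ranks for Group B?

Sorted (ascending): 298, 298, 298, 300, 324, 325, 370, 391, 442, 496, 496, 552
The 3 values of 298 occupy positions 1–3 → average rank 2.
The 2 values of 496 occupy positions 10–11 → average rank (10+11)/2 = 10.5.
Group B values → pooled ranks: 496→10.5, 496→10.5, 391→8, 300→4, 552→12, 298→2, 370→7
Rank sum = 10.5 + 10.5 + 8 + 4 + 12 + 2 + 7 = 54

54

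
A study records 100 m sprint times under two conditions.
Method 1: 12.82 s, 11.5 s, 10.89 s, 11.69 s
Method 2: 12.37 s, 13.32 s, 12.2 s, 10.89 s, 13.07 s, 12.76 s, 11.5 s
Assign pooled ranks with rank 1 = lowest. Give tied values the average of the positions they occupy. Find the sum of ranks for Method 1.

Sorted (ascending): 10.89, 10.89, 11.5, 11.5, 11.69, 12.2, 12.37, 12.76, 12.82, 13.07, 13.32
The 2 values of 10.89 occupy positions 1–2 → average rank (1+2)/2 = 1.5.
The 2 values of 11.5 occupy positions 3–4 → average rank (3+4)/2 = 3.5.
Method 1 values → pooled ranks: 12.82→9, 11.5→3.5, 10.89→1.5, 11.69→5
Rank sum = 9 + 3.5 + 1.5 + 5 = 19

19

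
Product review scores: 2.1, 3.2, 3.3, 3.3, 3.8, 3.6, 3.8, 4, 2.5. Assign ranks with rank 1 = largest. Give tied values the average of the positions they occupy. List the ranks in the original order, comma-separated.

9, 7, 5.5, 5.5, 2.5, 4, 2.5, 1, 8

Sorted (descending): 4, 3.8, 3.8, 3.6, 3.3, 3.3, 3.2, 2.5, 2.1
The 2 values of 3.8 occupy positions 2–3 → average rank (2+3)/2 = 2.5.
The 2 values of 3.3 occupy positions 5–6 → average rank (5+6)/2 = 5.5.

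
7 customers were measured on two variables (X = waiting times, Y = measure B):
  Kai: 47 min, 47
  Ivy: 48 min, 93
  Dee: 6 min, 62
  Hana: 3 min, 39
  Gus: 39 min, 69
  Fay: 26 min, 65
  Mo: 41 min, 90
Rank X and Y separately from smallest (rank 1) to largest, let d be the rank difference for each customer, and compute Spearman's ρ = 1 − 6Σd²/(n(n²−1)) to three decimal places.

Ranks of variable 1: 6, 7, 2, 1, 4, 3, 5
Ranks of variable 2: 2, 7, 3, 1, 5, 4, 6
d = r₁ − r₂: 4, 0, -1, 0, -1, -1, -1
d²: 16, 0, 1, 0, 1, 1, 1; Σd² = 20
ρ = 1 − 6·20/(7·48) = 1 − 120/336 = 0.643

0.643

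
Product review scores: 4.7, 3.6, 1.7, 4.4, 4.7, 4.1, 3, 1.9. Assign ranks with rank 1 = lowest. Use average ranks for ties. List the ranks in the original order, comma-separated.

Sorted (ascending): 1.7, 1.9, 3, 3.6, 4.1, 4.4, 4.7, 4.7
The 2 values of 4.7 occupy positions 7–8 → average rank (7+8)/2 = 7.5.

7.5, 4, 1, 6, 7.5, 5, 3, 2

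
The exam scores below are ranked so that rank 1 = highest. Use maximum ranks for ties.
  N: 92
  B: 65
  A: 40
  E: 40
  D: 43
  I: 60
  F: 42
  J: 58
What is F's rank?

6

Sorted (descending): 92, 65, 60, 58, 43, 42, 40, 40
The 2 values of 40 occupy positions 7–8 → each gets rank 8.
F has value 42 → rank 6.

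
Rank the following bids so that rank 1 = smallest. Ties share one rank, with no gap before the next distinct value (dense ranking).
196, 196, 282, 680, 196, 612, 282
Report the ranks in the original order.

1, 1, 2, 4, 1, 3, 2

Sorted (ascending): 196, 196, 196, 282, 282, 612, 680
The 3 values of 196 share dense rank 1.
The 2 values of 282 share dense rank 2.
Remaining distinct values take the next consecutive integers.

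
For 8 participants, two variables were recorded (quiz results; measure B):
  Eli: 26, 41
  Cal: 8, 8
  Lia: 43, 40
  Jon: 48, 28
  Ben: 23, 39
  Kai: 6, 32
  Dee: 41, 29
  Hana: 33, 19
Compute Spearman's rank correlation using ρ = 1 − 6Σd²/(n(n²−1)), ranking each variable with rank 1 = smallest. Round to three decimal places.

0.048

Ranks of variable 1: 4, 2, 7, 8, 3, 1, 6, 5
Ranks of variable 2: 8, 1, 7, 3, 6, 5, 4, 2
d = r₁ − r₂: -4, 1, 0, 5, -3, -4, 2, 3
d²: 16, 1, 0, 25, 9, 16, 4, 9; Σd² = 80
ρ = 1 − 6·80/(8·63) = 1 − 480/504 = 0.048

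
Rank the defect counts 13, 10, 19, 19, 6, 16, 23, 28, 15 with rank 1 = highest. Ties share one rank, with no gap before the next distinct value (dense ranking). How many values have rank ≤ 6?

Sorted (descending): 28, 23, 19, 19, 16, 15, 13, 10, 6
The 2 values of 19 share dense rank 3.
Remaining distinct values take the next consecutive integers.
Ranks ≤ 6: {1, 2, 3, 3, 4, 5, 6} → 7 values.

7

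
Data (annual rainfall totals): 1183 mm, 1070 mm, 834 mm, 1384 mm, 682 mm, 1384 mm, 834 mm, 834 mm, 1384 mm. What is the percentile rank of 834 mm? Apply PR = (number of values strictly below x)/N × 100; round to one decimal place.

11.1

N = 9.
Strictly below 834: 1. Equal to 834: 3.
PR = 1/9 × 100 = 11.1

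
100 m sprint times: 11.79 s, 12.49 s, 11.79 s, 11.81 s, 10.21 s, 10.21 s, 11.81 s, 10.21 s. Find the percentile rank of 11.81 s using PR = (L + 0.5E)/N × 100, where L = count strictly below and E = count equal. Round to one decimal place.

N = 8.
Strictly below 11.81: 5. Equal to 11.81: 2.
PR = (5 + 0.5·2)/8 × 100 = 75.0

75.0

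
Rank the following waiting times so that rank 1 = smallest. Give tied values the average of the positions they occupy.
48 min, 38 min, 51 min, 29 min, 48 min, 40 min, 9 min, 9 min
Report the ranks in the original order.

Sorted (ascending): 9, 9, 29, 38, 40, 48, 48, 51
The 2 values of 9 occupy positions 1–2 → average rank (1+2)/2 = 1.5.
The 2 values of 48 occupy positions 6–7 → average rank (6+7)/2 = 6.5.

6.5, 4, 8, 3, 6.5, 5, 1.5, 1.5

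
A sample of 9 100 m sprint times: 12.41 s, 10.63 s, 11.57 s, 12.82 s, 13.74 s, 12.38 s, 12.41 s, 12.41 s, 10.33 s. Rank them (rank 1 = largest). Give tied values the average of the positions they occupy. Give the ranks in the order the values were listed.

4, 8, 7, 2, 1, 6, 4, 4, 9

Sorted (descending): 13.74, 12.82, 12.41, 12.41, 12.41, 12.38, 11.57, 10.63, 10.33
The 3 values of 12.41 occupy positions 3–5 → average rank 4.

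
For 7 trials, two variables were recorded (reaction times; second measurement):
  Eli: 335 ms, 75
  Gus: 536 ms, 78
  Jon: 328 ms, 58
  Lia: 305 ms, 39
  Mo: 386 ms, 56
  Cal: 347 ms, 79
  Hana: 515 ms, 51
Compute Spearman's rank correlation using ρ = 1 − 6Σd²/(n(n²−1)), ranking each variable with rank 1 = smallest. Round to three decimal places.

Ranks of variable 1: 3, 7, 2, 1, 5, 4, 6
Ranks of variable 2: 5, 6, 4, 1, 3, 7, 2
d = r₁ − r₂: -2, 1, -2, 0, 2, -3, 4
d²: 4, 1, 4, 0, 4, 9, 16; Σd² = 38
ρ = 1 − 6·38/(7·48) = 1 − 228/336 = 0.321

0.321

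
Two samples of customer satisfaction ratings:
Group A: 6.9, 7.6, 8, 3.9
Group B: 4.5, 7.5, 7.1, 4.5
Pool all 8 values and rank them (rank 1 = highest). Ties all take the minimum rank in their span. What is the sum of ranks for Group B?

Sorted (descending): 8, 7.6, 7.5, 7.1, 6.9, 4.5, 4.5, 3.9
The 2 values of 4.5 occupy positions 6–7 → each gets rank 6.
Group B values → pooled ranks: 4.5→6, 7.5→3, 7.1→4, 4.5→6
Rank sum = 6 + 3 + 4 + 6 = 19

19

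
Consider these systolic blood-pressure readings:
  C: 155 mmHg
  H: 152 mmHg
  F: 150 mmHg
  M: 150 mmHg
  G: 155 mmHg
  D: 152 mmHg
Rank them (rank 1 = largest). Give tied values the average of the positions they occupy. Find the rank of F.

Sorted (descending): 155, 155, 152, 152, 150, 150
The 2 values of 155 occupy positions 1–2 → average rank (1+2)/2 = 1.5.
The 2 values of 152 occupy positions 3–4 → average rank (3+4)/2 = 3.5.
The 2 values of 150 occupy positions 5–6 → average rank (5+6)/2 = 5.5.
F has value 150 mmHg → rank 5.5.

5.5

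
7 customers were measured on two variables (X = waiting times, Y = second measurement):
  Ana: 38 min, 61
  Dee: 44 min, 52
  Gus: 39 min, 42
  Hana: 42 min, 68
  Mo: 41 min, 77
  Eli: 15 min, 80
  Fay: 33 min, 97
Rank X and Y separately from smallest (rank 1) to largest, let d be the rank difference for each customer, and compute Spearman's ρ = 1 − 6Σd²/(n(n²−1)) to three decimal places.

Ranks of variable 1: 3, 7, 4, 6, 5, 1, 2
Ranks of variable 2: 3, 2, 1, 4, 5, 6, 7
d = r₁ − r₂: 0, 5, 3, 2, 0, -5, -5
d²: 0, 25, 9, 4, 0, 25, 25; Σd² = 88
ρ = 1 − 6·88/(7·48) = 1 − 528/336 = -0.571

-0.571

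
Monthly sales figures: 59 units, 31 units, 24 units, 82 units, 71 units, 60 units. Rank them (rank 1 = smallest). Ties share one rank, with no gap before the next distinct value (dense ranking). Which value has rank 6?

Sorted (ascending): 24, 31, 59, 60, 71, 82
No ties — each value takes its position as its rank.
Rank 6 → value 82.

82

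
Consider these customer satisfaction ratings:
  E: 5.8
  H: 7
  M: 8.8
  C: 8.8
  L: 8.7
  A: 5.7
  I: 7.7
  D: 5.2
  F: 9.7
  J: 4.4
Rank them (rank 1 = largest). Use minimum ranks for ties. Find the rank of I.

5

Sorted (descending): 9.7, 8.8, 8.8, 8.7, 7.7, 7, 5.8, 5.7, 5.2, 4.4
The 2 values of 8.8 occupy positions 2–3 → each gets rank 2.
I has value 7.7 → rank 5.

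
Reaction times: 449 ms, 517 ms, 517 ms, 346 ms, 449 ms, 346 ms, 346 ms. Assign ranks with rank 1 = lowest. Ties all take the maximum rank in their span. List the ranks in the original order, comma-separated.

Sorted (ascending): 346, 346, 346, 449, 449, 517, 517
The 3 values of 346 occupy positions 1–3 → each gets rank 3.
The 2 values of 449 occupy positions 4–5 → each gets rank 5.
The 2 values of 517 occupy positions 6–7 → each gets rank 7.

5, 7, 7, 3, 5, 3, 3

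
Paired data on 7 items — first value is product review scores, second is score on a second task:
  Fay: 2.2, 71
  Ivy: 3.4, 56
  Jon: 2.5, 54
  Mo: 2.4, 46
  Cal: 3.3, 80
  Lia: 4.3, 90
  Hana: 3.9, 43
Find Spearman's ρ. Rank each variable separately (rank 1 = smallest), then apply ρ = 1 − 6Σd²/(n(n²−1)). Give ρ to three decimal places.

0.179

Ranks of variable 1: 1, 5, 3, 2, 4, 7, 6
Ranks of variable 2: 5, 4, 3, 2, 6, 7, 1
d = r₁ − r₂: -4, 1, 0, 0, -2, 0, 5
d²: 16, 1, 0, 0, 4, 0, 25; Σd² = 46
ρ = 1 − 6·46/(7·48) = 1 − 276/336 = 0.179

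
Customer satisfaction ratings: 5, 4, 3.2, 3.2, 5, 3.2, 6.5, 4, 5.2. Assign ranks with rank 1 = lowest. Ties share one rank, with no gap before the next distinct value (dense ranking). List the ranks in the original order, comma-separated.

Sorted (ascending): 3.2, 3.2, 3.2, 4, 4, 5, 5, 5.2, 6.5
The 3 values of 3.2 share dense rank 1.
The 2 values of 4 share dense rank 2.
The 2 values of 5 share dense rank 3.
Remaining distinct values take the next consecutive integers.

3, 2, 1, 1, 3, 1, 5, 2, 4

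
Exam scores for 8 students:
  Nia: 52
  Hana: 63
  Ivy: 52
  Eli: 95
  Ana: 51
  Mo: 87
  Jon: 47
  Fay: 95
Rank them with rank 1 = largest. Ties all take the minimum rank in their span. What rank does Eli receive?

1

Sorted (descending): 95, 95, 87, 63, 52, 52, 51, 47
The 2 values of 95 occupy positions 1–2 → each gets rank 1.
The 2 values of 52 occupy positions 5–6 → each gets rank 5.
Eli has value 95 → rank 1.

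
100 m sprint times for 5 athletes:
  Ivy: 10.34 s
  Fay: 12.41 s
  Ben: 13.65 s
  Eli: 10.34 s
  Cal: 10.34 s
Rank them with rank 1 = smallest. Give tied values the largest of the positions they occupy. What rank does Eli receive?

3

Sorted (ascending): 10.34, 10.34, 10.34, 12.41, 13.65
The 3 values of 10.34 occupy positions 1–3 → each gets rank 3.
Eli has value 10.34 s → rank 3.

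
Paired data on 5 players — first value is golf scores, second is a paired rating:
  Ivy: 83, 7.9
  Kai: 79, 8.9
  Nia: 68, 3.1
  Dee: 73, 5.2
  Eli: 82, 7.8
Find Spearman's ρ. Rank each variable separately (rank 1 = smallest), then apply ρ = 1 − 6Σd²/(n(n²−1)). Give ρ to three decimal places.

Ranks of variable 1: 5, 3, 1, 2, 4
Ranks of variable 2: 4, 5, 1, 2, 3
d = r₁ − r₂: 1, -2, 0, 0, 1
d²: 1, 4, 0, 0, 1; Σd² = 6
ρ = 1 − 6·6/(5·24) = 1 − 36/120 = 0.700

0.700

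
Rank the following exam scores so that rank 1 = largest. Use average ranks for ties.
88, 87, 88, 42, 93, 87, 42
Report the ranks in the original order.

2.5, 4.5, 2.5, 6.5, 1, 4.5, 6.5

Sorted (descending): 93, 88, 88, 87, 87, 42, 42
The 2 values of 88 occupy positions 2–3 → average rank (2+3)/2 = 2.5.
The 2 values of 87 occupy positions 4–5 → average rank (4+5)/2 = 4.5.
The 2 values of 42 occupy positions 6–7 → average rank (6+7)/2 = 6.5.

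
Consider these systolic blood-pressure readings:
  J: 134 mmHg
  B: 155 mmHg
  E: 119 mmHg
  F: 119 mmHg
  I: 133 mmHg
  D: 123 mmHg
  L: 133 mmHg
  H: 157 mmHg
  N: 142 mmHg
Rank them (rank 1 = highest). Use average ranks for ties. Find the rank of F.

Sorted (descending): 157, 155, 142, 134, 133, 133, 123, 119, 119
The 2 values of 133 occupy positions 5–6 → average rank (5+6)/2 = 5.5.
The 2 values of 119 occupy positions 8–9 → average rank (8+9)/2 = 8.5.
F has value 119 mmHg → rank 8.5.

8.5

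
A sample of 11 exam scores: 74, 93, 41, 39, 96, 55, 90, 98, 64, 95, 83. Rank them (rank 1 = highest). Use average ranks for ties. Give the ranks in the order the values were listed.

Sorted (descending): 98, 96, 95, 93, 90, 83, 74, 64, 55, 41, 39
No ties — each value takes its position as its rank.

7, 4, 10, 11, 2, 9, 5, 1, 8, 3, 6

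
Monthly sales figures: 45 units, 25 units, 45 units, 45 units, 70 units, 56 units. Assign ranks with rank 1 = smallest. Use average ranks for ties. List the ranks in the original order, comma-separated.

Sorted (ascending): 25, 45, 45, 45, 56, 70
The 3 values of 45 occupy positions 2–4 → average rank 3.

3, 1, 3, 3, 6, 5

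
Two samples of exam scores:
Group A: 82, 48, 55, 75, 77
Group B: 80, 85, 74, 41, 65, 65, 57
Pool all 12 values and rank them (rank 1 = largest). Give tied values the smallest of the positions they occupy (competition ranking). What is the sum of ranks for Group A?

32

Sorted (descending): 85, 82, 80, 77, 75, 74, 65, 65, 57, 55, 48, 41
The 2 values of 65 occupy positions 7–8 → each gets rank 7.
Group A values → pooled ranks: 82→2, 48→11, 55→10, 75→5, 77→4
Rank sum = 2 + 11 + 10 + 5 + 4 = 32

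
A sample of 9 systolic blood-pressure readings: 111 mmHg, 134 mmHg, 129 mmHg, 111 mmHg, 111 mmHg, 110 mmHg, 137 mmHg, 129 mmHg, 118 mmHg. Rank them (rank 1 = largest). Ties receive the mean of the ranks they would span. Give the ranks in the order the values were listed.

Sorted (descending): 137, 134, 129, 129, 118, 111, 111, 111, 110
The 2 values of 129 occupy positions 3–4 → average rank (3+4)/2 = 3.5.
The 3 values of 111 occupy positions 6–8 → average rank 7.

7, 2, 3.5, 7, 7, 9, 1, 3.5, 5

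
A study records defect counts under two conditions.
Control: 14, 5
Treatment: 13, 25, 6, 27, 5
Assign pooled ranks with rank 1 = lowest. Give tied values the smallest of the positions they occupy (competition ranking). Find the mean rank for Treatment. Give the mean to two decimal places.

Sorted (ascending): 5, 5, 6, 13, 14, 25, 27
The 2 values of 5 occupy positions 1–2 → each gets rank 1.
Treatment values → pooled ranks: 13→4, 25→6, 6→3, 27→7, 5→1
Mean rank = (4 + 6 + 3 + 7 + 1) / 5 = 4.20

4.20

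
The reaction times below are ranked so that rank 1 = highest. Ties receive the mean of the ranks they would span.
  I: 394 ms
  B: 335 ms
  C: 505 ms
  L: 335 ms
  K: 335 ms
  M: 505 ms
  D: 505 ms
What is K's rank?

6

Sorted (descending): 505, 505, 505, 394, 335, 335, 335
The 3 values of 505 occupy positions 1–3 → average rank 2.
The 3 values of 335 occupy positions 5–7 → average rank 6.
K has value 335 ms → rank 6.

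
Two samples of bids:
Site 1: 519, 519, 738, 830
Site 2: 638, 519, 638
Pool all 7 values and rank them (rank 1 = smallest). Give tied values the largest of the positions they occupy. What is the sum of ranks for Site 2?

Sorted (ascending): 519, 519, 519, 638, 638, 738, 830
The 3 values of 519 occupy positions 1–3 → each gets rank 3.
The 2 values of 638 occupy positions 4–5 → each gets rank 5.
Site 2 values → pooled ranks: 638→5, 519→3, 638→5
Rank sum = 5 + 3 + 5 = 13

13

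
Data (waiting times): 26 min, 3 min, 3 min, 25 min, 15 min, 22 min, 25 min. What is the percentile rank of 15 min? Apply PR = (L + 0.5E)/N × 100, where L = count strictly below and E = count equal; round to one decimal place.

N = 7.
Strictly below 15: 2. Equal to 15: 1.
PR = (2 + 0.5·1)/7 × 100 = 35.7

35.7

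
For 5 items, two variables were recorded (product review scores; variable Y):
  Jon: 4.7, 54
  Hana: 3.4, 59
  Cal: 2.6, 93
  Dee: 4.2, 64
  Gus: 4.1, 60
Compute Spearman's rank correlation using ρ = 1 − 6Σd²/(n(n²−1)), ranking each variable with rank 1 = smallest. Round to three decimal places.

Ranks of variable 1: 5, 2, 1, 4, 3
Ranks of variable 2: 1, 2, 5, 4, 3
d = r₁ − r₂: 4, 0, -4, 0, 0
d²: 16, 0, 16, 0, 0; Σd² = 32
ρ = 1 − 6·32/(5·24) = 1 − 192/120 = -0.600

-0.600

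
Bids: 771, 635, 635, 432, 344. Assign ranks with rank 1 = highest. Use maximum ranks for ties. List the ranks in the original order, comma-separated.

1, 3, 3, 4, 5

Sorted (descending): 771, 635, 635, 432, 344
The 2 values of 635 occupy positions 2–3 → each gets rank 3.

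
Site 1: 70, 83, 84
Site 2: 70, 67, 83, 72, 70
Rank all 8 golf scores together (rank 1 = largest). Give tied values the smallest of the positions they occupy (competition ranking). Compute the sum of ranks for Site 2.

Sorted (descending): 84, 83, 83, 72, 70, 70, 70, 67
The 2 values of 83 occupy positions 2–3 → each gets rank 2.
The 3 values of 70 occupy positions 5–7 → each gets rank 5.
Site 2 values → pooled ranks: 70→5, 67→8, 83→2, 72→4, 70→5
Rank sum = 5 + 8 + 2 + 4 + 5 = 24

24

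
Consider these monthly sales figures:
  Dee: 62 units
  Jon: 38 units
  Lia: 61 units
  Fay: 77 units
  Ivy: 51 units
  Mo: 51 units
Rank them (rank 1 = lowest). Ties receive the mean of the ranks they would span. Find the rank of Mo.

Sorted (ascending): 38, 51, 51, 61, 62, 77
The 2 values of 51 occupy positions 2–3 → average rank (2+3)/2 = 2.5.
Mo has value 51 units → rank 2.5.

2.5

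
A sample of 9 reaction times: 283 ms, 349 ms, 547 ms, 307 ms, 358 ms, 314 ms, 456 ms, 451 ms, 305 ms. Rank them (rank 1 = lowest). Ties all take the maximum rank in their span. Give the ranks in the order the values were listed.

1, 5, 9, 3, 6, 4, 8, 7, 2

Sorted (ascending): 283, 305, 307, 314, 349, 358, 451, 456, 547
No ties — each value takes its position as its rank.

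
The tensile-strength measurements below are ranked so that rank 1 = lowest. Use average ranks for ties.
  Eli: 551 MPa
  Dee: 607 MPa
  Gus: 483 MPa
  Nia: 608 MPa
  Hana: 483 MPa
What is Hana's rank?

Sorted (ascending): 483, 483, 551, 607, 608
The 2 values of 483 occupy positions 1–2 → average rank (1+2)/2 = 1.5.
Hana has value 483 MPa → rank 1.5.

1.5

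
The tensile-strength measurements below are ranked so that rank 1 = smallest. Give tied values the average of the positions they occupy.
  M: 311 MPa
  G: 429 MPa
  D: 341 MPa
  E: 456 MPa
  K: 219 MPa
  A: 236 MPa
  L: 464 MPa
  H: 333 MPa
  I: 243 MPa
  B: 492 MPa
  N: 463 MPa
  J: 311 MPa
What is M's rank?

4.5

Sorted (ascending): 219, 236, 243, 311, 311, 333, 341, 429, 456, 463, 464, 492
The 2 values of 311 occupy positions 4–5 → average rank (4+5)/2 = 4.5.
M has value 311 MPa → rank 4.5.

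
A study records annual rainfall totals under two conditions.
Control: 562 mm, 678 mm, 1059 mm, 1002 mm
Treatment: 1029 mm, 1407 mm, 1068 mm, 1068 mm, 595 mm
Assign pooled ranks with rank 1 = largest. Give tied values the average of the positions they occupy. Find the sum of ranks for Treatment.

Sorted (descending): 1407, 1068, 1068, 1059, 1029, 1002, 678, 595, 562
The 2 values of 1068 occupy positions 2–3 → average rank (2+3)/2 = 2.5.
Treatment values → pooled ranks: 1029→5, 1407→1, 1068→2.5, 1068→2.5, 595→8
Rank sum = 5 + 1 + 2.5 + 2.5 + 8 = 19

19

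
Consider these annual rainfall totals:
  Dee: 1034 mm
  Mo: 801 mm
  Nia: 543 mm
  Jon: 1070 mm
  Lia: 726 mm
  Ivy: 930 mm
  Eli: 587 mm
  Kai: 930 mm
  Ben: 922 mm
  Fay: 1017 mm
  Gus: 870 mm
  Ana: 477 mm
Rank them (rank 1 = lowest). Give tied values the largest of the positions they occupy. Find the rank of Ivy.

9

Sorted (ascending): 477, 543, 587, 726, 801, 870, 922, 930, 930, 1017, 1034, 1070
The 2 values of 930 occupy positions 8–9 → each gets rank 9.
Ivy has value 930 mm → rank 9.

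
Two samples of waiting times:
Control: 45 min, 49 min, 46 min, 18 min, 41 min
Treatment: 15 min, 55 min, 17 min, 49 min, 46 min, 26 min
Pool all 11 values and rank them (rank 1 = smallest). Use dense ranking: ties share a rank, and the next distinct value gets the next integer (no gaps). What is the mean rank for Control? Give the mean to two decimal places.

Sorted (ascending): 15, 17, 18, 26, 41, 45, 46, 46, 49, 49, 55
The 2 values of 46 share dense rank 7.
The 2 values of 49 share dense rank 8.
Remaining distinct values take the next consecutive integers.
Control values → pooled ranks: 45→6, 49→8, 46→7, 18→3, 41→5
Mean rank = (6 + 8 + 7 + 3 + 5) / 5 = 5.80

5.80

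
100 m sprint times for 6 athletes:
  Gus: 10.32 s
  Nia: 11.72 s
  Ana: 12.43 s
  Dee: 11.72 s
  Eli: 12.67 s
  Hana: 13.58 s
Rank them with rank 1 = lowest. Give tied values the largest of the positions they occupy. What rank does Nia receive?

Sorted (ascending): 10.32, 11.72, 11.72, 12.43, 12.67, 13.58
The 2 values of 11.72 occupy positions 2–3 → each gets rank 3.
Nia has value 11.72 s → rank 3.

3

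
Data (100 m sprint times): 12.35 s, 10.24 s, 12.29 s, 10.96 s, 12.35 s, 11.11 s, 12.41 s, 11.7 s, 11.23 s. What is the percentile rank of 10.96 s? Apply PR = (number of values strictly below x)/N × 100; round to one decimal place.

N = 9.
Strictly below 10.96: 1. Equal to 10.96: 1.
PR = 1/9 × 100 = 11.1

11.1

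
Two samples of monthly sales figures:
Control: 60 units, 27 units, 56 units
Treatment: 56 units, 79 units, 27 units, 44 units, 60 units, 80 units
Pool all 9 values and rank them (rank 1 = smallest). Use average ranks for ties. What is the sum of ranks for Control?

Sorted (ascending): 27, 27, 44, 56, 56, 60, 60, 79, 80
The 2 values of 27 occupy positions 1–2 → average rank (1+2)/2 = 1.5.
The 2 values of 56 occupy positions 4–5 → average rank (4+5)/2 = 4.5.
The 2 values of 60 occupy positions 6–7 → average rank (6+7)/2 = 6.5.
Control values → pooled ranks: 60→6.5, 27→1.5, 56→4.5
Rank sum = 6.5 + 1.5 + 4.5 = 12.5

12.5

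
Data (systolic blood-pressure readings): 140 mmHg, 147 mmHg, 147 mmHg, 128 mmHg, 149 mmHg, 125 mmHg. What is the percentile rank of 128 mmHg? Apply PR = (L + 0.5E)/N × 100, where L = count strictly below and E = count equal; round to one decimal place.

25.0

N = 6.
Strictly below 128: 1. Equal to 128: 1.
PR = (1 + 0.5·1)/6 × 100 = 25.0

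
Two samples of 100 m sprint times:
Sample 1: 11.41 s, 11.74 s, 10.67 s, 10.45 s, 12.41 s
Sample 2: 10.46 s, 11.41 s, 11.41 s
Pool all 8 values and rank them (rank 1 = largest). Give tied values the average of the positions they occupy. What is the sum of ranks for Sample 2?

15

Sorted (descending): 12.41, 11.74, 11.41, 11.41, 11.41, 10.67, 10.46, 10.45
The 3 values of 11.41 occupy positions 3–5 → average rank 4.
Sample 2 values → pooled ranks: 10.46→7, 11.41→4, 11.41→4
Rank sum = 7 + 4 + 4 = 15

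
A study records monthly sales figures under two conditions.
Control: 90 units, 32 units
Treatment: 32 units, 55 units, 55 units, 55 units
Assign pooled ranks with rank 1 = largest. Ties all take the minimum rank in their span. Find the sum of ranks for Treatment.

11

Sorted (descending): 90, 55, 55, 55, 32, 32
The 3 values of 55 occupy positions 2–4 → each gets rank 2.
The 2 values of 32 occupy positions 5–6 → each gets rank 5.
Treatment values → pooled ranks: 32→5, 55→2, 55→2, 55→2
Rank sum = 5 + 2 + 2 + 2 = 11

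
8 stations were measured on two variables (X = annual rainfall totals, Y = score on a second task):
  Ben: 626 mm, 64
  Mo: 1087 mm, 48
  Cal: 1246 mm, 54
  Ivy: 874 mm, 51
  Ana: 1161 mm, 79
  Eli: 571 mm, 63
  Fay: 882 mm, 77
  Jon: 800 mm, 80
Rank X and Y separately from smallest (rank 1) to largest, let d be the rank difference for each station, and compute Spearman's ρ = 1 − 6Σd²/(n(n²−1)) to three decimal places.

-0.167

Ranks of variable 1: 2, 6, 8, 4, 7, 1, 5, 3
Ranks of variable 2: 5, 1, 3, 2, 7, 4, 6, 8
d = r₁ − r₂: -3, 5, 5, 2, 0, -3, -1, -5
d²: 9, 25, 25, 4, 0, 9, 1, 25; Σd² = 98
ρ = 1 − 6·98/(8·63) = 1 − 588/504 = -0.167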